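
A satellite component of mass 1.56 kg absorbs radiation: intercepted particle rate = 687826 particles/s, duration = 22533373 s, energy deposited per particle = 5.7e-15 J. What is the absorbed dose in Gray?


Total energy deposited = rate * time * E_per
  = 687826 * 22533373 * 5.7e-15 = 0.08834453 J
Dose = E_total / mass = 0.08834453 / 1.56
Dose = 0.05663111 Gy

0.0566 Gy


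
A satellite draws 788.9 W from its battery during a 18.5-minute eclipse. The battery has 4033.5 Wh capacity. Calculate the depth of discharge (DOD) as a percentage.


E_used = P * t / 60 = 788.9 * 18.5 / 60 = 243.2442 Wh
DOD = E_used / E_total * 100 = 243.2442 / 4033.5 * 100
DOD = 6.0306 %

6.0306 %


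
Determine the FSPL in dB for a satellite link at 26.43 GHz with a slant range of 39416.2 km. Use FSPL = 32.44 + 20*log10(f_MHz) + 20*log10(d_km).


f = 26.43 GHz = 26430.0000 MHz
d = 39416.2 km
FSPL = 32.44 + 20*log10(26430.0000) + 20*log10(39416.2)
FSPL = 32.44 + 88.4419 + 91.9135
FSPL = 212.7954 dB

212.7954 dB


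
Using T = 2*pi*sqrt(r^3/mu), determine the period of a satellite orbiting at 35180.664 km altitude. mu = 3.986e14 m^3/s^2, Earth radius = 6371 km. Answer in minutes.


r = 41551.6640 km = 4.1551664e+07 m
T = 2*pi*sqrt(r^3/mu) = 2*pi*sqrt(7.1740642e+22 / 3.986e14)
T = 84293.4544 s = 1404.8909 min

1404.8909 minutes


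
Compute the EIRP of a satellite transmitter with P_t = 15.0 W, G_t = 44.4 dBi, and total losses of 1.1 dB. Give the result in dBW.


Pt = 15.0 W = 11.7609 dBW
EIRP = Pt_dBW + Gt - losses = 11.7609 + 44.4 - 1.1 = 55.0609 dBW

55.0609 dBW


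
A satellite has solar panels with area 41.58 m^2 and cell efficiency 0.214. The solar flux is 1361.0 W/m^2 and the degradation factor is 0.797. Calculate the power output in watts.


P = area * eta * S * degradation
P = 41.58 * 0.214 * 1361.0 * 0.797
P = 9651.9420 W

9651.9420 W


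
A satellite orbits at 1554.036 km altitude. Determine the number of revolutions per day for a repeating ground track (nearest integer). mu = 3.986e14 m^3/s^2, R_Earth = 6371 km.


r = 7.925036e+06 m
T = 2*pi*sqrt(r^3/mu) = 7021.2282 s = 117.0205 min
revs/day = 1440 / 117.0205 = 12.3055
Rounded: 12 revolutions per day

12 revolutions per day


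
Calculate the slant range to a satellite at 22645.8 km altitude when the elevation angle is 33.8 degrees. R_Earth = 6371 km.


h = 22645.8 km, el = 33.8 deg
d = -R_E*sin(el) + sqrt((R_E*sin(el))^2 + 2*R_E*h + h^2)
d = -6371.0000*sin(0.5899213) + sqrt((6371.0000*0.5562956)^2 + 2*6371.0000*22645.8 + 22645.8^2)
d = 24985.5814 km

24985.5814 km


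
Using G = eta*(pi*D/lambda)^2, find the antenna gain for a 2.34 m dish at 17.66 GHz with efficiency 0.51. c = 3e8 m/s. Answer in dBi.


lambda = c/f = 3e8 / 1.766e+10 = 0.01698754 m
G = eta*(pi*D/lambda)^2 = 0.51*(pi*2.34/0.01698754)^2
G = 95508.1703 (linear)
G = 10*log10(95508.1703) = 49.8004 dBi

49.8004 dBi


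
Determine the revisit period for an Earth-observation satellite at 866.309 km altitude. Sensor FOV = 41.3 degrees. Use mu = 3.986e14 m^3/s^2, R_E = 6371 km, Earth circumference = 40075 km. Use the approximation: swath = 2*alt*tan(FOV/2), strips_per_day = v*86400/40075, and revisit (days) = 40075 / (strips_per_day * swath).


swath = 2*866.309*tan(0.3604105) = 652.9745 km
v = sqrt(mu/r) = 7421.3017 m/s = 7.4213 km/s
strips/day = v*86400/40075 = 7.4213*86400/40075 = 16.0000
coverage/day = strips * swath = 16.0000 * 652.9745 = 10447.5992 km
revisit = 40075 / 10447.5992 = 3.8358 days

3.8358 days


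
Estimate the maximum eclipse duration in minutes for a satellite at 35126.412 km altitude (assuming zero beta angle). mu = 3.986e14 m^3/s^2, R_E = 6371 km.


r = 41497.4120 km
T = 1402.1404 min
Eclipse fraction = arcsin(R_E/r)/pi = arcsin(6371.0000/41497.4120)/pi
= arcsin(0.1535276)/pi = 0.04906341
Eclipse duration = 0.04906341 * 1402.1404 = 68.7938 min

68.7938 minutes


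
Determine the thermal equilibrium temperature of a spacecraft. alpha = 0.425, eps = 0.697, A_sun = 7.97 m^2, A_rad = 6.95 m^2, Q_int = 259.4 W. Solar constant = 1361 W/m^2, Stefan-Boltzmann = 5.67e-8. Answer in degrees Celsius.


Numerator = alpha*S*A_sun + Q_int = 0.425*1361*7.97 + 259.4 = 4869.4472 W
Denominator = eps*sigma*A_rad = 0.697*5.67e-8*6.95 = 2.746633e-07 W/K^4
T^4 = 1.7728787e+10 K^4
T = 364.8965 K = 91.7465 C

91.7465 degrees Celsius


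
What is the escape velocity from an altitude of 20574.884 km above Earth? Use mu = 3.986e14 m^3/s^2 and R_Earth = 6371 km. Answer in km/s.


r = 6371.0 + 20574.884 = 26945.8840 km = 2.6945884e+07 m
v_esc = sqrt(2*mu/r) = sqrt(2*3.986e14 / 2.6945884e+07)
v_esc = 5439.2300 m/s = 5.4392 km/s

5.4392 km/s


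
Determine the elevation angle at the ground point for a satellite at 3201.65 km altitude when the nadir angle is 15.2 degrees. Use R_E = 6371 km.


r = R_E + alt = 9572.6500 km
Law of sines in the satellite / Earth-center / ground-point triangle:
  sin(nadir)/R_E = sin(90 + el)/r  =>  cos(el) = (r/R_E)*sin(nadir)
cos(el) = (9572.6500 / 6371.0000) * sin(15.2 deg) = 0.3939484
el = arccos(0.3939484) = 66.7996 deg
(Earth-central angle = 90 - nadir - el = 8.0004 deg)

66.7996 degrees


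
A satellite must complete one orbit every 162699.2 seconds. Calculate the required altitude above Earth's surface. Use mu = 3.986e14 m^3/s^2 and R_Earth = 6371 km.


T = 162699.2 s
r = (mu*T^2/(4*pi^2))^(1/3) = (3.986e14 * 162699.2^2 / (4*pi^2))^(1/3)
r = 6.4414375e+07 m = 64414.3750 km
alt = r - R_E = 64414.3750 - 6371 = 58043.3750 km

58043.3750 km


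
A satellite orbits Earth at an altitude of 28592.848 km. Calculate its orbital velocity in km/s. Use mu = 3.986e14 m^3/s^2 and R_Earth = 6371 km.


r = R_E + alt = 6371.0 + 28592.848 = 34963.8480 km = 3.4963848e+07 m
v = sqrt(mu/r) = sqrt(3.986e14 / 3.4963848e+07) = 3376.4400 m/s = 3.3764 km/s

3.3764 km/s


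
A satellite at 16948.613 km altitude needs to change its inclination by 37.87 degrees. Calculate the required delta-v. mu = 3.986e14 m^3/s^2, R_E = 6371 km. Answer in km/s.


r = 23319.6130 km = 2.3319613e+07 m
V = sqrt(mu/r) = 4134.3570 m/s
di = 37.87 deg = 0.6609562 rad
dV = 2*V*sin(di/2) = 2*4134.3570*sin(0.3304781)
dV = 2683.1588 m/s = 2.6832 km/s

2.6832 km/s


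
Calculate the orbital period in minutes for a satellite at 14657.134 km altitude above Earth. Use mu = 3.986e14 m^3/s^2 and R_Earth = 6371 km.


r = 21028.1340 km = 2.1028134e+07 m
T = 2*pi*sqrt(r^3/mu) = 2*pi*sqrt(9.2982712e+21 / 3.986e14)
T = 30346.7596 s = 505.7793 min

505.7793 minutes


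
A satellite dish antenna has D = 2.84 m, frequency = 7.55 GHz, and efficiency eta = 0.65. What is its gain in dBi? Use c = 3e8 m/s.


lambda = c/f = 3e8 / 7.55e+09 = 0.0397351 m
G = eta*(pi*D/lambda)^2 = 0.65*(pi*2.84/0.0397351)^2
G = 32771.8664 (linear)
G = 10*log10(32771.8664) = 45.1550 dBi

45.1550 dBi


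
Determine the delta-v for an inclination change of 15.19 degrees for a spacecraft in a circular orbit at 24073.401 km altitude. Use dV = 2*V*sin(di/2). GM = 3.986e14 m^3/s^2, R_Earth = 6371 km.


r = 30444.4010 km = 3.0444401e+07 m
V = sqrt(mu/r) = 3618.3863 m/s
di = 15.19 deg = 0.2651155 rad
dV = 2*V*sin(di/2) = 2*3618.3863*sin(0.1325578)
dV = 956.4834 m/s = 0.9564834 km/s

0.9565 km/s


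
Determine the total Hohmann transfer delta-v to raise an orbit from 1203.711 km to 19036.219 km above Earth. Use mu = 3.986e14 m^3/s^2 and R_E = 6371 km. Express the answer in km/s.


r1 = 7574.7110 km = 7.574711e+06 m
r2 = 25407.2190 km = 2.5407219e+07 m
dv1 = sqrt(mu/r1)*(sqrt(2*r2/(r1+r2)) - 1) = 1749.9826 m/s
dv2 = sqrt(mu/r2)*(1 - sqrt(2*r1/(r1+r2))) = 1276.4478 m/s
total dv = |dv1| + |dv2| = 1749.9826 + 1276.4478 = 3026.4304 m/s = 3.0264 km/s

3.0264 km/s


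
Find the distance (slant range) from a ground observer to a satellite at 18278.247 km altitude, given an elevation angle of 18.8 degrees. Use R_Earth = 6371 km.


h = 18278.247 km, el = 18.8 deg
d = -R_E*sin(el) + sqrt((R_E*sin(el))^2 + 2*R_E*h + h^2)
d = -6371.0000*sin(0.3281219) + sqrt((6371.0000*0.3222657)^2 + 2*6371.0000*18278.247 + 18278.247^2)
d = 21846.8700 km

21846.8700 km


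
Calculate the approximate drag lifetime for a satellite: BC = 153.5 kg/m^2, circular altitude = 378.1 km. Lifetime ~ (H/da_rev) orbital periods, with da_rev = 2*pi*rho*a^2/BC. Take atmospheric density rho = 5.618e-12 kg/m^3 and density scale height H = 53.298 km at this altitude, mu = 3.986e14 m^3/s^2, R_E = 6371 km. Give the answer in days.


a = R_E + alt = 6749.1000 km = 6.7491e+06 m
da_rev = 2*pi*rho*a^2/BC = 2*pi*5.618e-12*(6.7491e+06)^2/153.5 = 10.474781 m per revolution
N = H/da_rev = 53298.0000 m / 10.474781 m = 5088.2210 revolutions
P = 2*pi*sqrt(a^3/mu) = 5517.9786 s
lifetime = N*P = 5088.2210 * 5517.9786 = 2.8076695e+07 s = 324.9617 days

324.9617 days


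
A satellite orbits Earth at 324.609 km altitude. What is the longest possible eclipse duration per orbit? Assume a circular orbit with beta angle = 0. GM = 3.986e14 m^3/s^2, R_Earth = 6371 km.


r = 6695.6090 km
T = 90.8751 min
Eclipse fraction = arcsin(R_E/r)/pi = arcsin(6371.0000/6695.6090)/pi
= arcsin(0.9515191)/pi = 0.4004776
Eclipse duration = 0.4004776 * 90.8751 = 36.3935 min

36.3935 minutes


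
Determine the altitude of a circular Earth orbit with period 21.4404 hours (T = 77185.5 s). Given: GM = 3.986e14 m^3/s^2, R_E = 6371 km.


T = 77185.5 s
r = (mu*T^2/(4*pi^2))^(1/3) = (3.986e14 * 77185.5^2 / (4*pi^2))^(1/3)
r = 3.9181675e+07 m = 39181.6752 km
alt = r - R_E = 39181.6752 - 6371 = 32810.6752 km

32810.6752 km


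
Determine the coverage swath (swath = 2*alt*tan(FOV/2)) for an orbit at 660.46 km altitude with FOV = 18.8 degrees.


FOV = 18.8 deg = 0.3281219 rad
swath = 2 * alt * tan(FOV/2) = 2 * 660.46 * tan(0.1640609)
swath = 2 * 660.46 * 0.1655489
swath = 218.6769 km

218.6769 km


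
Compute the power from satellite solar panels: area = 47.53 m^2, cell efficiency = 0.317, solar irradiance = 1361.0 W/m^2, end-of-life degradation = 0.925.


P = area * eta * S * degradation
P = 47.53 * 0.317 * 1361.0 * 0.925
P = 18968.2356 W

18968.2356 W


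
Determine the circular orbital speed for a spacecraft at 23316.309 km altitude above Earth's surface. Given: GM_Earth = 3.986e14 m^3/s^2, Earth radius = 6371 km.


r = R_E + alt = 6371.0 + 23316.309 = 29687.3090 km = 2.9687309e+07 m
v = sqrt(mu/r) = sqrt(3.986e14 / 2.9687309e+07) = 3664.2343 m/s = 3.6642 km/s

3.6642 km/s


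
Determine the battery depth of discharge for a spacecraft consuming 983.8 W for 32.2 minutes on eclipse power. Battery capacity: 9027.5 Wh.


E_used = P * t / 60 = 983.8 * 32.2 / 60 = 527.9727 Wh
DOD = E_used / E_total * 100 = 527.9727 / 9027.5 * 100
DOD = 5.8485 %

5.8485 %


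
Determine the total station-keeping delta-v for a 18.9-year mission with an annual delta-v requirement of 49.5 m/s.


dV = rate * years = 49.5 * 18.9
dV = 935.5500 m/s

935.5500 m/s


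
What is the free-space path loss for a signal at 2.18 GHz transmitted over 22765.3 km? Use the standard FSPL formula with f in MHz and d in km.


f = 2.18 GHz = 2180.0000 MHz
d = 22765.3 km
FSPL = 32.44 + 20*log10(2180.0000) + 20*log10(22765.3)
FSPL = 32.44 + 66.7691 + 87.1455
FSPL = 186.3546 dB

186.3546 dB


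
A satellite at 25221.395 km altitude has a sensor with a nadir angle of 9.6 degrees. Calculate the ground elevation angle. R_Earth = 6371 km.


r = R_E + alt = 31592.3950 km
Law of sines in the satellite / Earth-center / ground-point triangle:
  sin(nadir)/R_E = sin(90 + el)/r  =>  cos(el) = (r/R_E)*sin(nadir)
cos(el) = (31592.3950 / 6371.0000) * sin(9.6 deg) = 0.8269697
el = arccos(0.8269697) = 34.2113 deg
(Earth-central angle = 90 - nadir - el = 46.1887 deg)

34.2113 degrees


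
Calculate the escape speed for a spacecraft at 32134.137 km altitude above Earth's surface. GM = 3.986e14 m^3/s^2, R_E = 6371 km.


r = 6371.0 + 32134.137 = 38505.1370 km = 3.8505137e+07 m
v_esc = sqrt(2*mu/r) = sqrt(2*3.986e14 / 3.8505137e+07)
v_esc = 4550.1353 m/s = 4.5501 km/s

4.5501 km/s


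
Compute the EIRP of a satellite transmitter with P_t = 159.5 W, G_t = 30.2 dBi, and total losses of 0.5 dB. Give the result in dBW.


Pt = 159.5 W = 22.0276 dBW
EIRP = Pt_dBW + Gt - losses = 22.0276 + 30.2 - 0.5 = 51.7276 dBW

51.7276 dBW


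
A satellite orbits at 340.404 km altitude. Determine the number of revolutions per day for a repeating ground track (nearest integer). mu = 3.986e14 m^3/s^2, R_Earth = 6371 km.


r = 6.711404e+06 m
T = 2*pi*sqrt(r^3/mu) = 5471.8136 s = 91.1969 min
revs/day = 1440 / 91.1969 = 15.7900
Rounded: 16 revolutions per day

16 revolutions per day


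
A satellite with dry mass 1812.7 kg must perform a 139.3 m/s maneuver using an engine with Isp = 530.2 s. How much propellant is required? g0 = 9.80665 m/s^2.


ve = Isp * g0 = 530.2 * 9.80665 = 5199.485830 m/s
mass ratio = exp(dv/ve) = exp(139.3/5199.485830) = 1.02715322
m_prop = m_dry * (mr - 1) = 1812.7 * (1.02715322 - 1)
m_prop = 49.2206 kg

49.2206 kg


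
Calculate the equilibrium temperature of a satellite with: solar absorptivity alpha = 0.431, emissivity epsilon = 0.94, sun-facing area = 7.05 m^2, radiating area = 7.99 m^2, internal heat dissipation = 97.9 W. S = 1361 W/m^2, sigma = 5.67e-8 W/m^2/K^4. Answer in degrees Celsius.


Numerator = alpha*S*A_sun + Q_int = 0.431*1361*7.05 + 97.9 = 4233.3665 W
Denominator = eps*sigma*A_rad = 0.94*5.67e-8*7.99 = 4.2585102e-07 W/K^4
T^4 = 9.9409567e+09 K^4
T = 315.7600 K = 42.6100 C

42.6100 degrees Celsius


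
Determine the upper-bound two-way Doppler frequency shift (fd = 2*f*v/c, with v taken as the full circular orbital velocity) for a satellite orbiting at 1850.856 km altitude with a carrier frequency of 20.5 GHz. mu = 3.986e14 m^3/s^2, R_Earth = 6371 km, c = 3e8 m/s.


r = 8.221856e+06 m
v = sqrt(mu/r) = 6962.7967 m/s (worst-case radial velocity)
f = 20.5 GHz = 2.05e+10 Hz
fd = 2*f*v/c = 2*2.05e+10*6962.7967/3.0e+08
fd = 951582.2141 Hz

951582.2141 Hz


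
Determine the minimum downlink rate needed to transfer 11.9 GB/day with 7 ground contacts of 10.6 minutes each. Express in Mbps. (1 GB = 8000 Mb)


total contact time = 7 * 10.6 * 60 = 4452.0000 s
data = 11.9 GB = 95200.0000 Mb
rate = 95200.0000 / 4452.0000 = 21.3836 Mbps

21.3836 Mbps


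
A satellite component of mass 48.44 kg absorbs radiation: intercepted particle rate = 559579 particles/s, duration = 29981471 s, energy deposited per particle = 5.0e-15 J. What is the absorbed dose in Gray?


Total energy deposited = rate * time * E_per
  = 559579 * 29981471 * 5.0e-15 = 0.08388501 J
Dose = E_total / mass = 0.08388501 / 48.44
Dose = 0.00173173 Gy

0.0017 Gy


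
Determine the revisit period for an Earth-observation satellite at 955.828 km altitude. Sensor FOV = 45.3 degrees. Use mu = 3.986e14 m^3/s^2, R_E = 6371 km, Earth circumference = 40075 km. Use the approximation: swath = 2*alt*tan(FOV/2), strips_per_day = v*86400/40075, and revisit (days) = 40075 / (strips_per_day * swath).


swath = 2*955.828*tan(0.3953171) = 797.7036 km
v = sqrt(mu/r) = 7375.8258 m/s = 7.3758 km/s
strips/day = v*86400/40075 = 7.3758*86400/40075 = 15.9020
coverage/day = strips * swath = 15.9020 * 797.7036 = 12685.0566 km
revisit = 40075 / 12685.0566 = 3.1592 days

3.1592 days


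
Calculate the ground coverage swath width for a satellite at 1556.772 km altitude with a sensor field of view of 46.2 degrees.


FOV = 46.2 deg = 0.8063421 rad
swath = 2 * alt * tan(FOV/2) = 2 * 1556.772 * tan(0.4031711)
swath = 2 * 1556.772 * 0.4265361
swath = 1328.0391 km

1328.0391 km


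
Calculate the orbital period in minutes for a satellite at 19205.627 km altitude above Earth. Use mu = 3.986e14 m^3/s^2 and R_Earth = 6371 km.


r = 25576.6270 km = 2.5576627e+07 m
T = 2*pi*sqrt(r^3/mu) = 2*pi*sqrt(1.6731305e+22 / 3.986e14)
T = 40707.6588 s = 678.4610 min

678.4610 minutes


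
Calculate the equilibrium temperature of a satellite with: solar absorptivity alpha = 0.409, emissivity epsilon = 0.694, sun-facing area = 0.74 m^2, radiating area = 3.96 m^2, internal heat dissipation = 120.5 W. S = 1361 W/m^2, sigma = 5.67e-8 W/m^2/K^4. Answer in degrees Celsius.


Numerator = alpha*S*A_sun + Q_int = 0.409*1361*0.74 + 120.5 = 532.4203 W
Denominator = eps*sigma*A_rad = 0.694*5.67e-8*3.96 = 1.5582521e-07 W/K^4
T^4 = 3.4167788e+09 K^4
T = 241.7710 K = -31.3790 C

-31.3790 degrees Celsius


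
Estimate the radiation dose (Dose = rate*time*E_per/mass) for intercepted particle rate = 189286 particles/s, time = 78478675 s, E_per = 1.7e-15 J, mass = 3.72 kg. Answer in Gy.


Total energy deposited = rate * time * E_per
  = 189286 * 78478675 * 1.7e-15 = 0.02525335 J
Dose = E_total / mass = 0.02525335 / 3.72
Dose = 0.006788536 Gy

0.0068 Gy


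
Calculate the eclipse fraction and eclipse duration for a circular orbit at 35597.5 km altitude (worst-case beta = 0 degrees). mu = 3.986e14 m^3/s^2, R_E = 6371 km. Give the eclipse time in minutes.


r = 41968.5000 km
T = 1426.0841 min
Eclipse fraction = arcsin(R_E/r)/pi = arcsin(6371.0000/41968.5000)/pi
= arcsin(0.1518043)/pi = 0.04850836
Eclipse duration = 0.04850836 * 1426.0841 = 69.1770 min

69.1770 minutes


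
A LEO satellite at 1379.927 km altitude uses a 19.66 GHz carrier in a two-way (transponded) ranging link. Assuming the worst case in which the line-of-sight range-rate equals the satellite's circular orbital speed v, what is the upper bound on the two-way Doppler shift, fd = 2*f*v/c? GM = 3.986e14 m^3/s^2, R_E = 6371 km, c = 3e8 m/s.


r = 7.750927e+06 m
v = sqrt(mu/r) = 7171.1998 m/s (worst-case radial velocity)
f = 19.66 GHz = 1.966e+10 Hz
fd = 2*f*v/c = 2*1.966e+10*7171.1998/3.0e+08
fd = 939905.2562 Hz

939905.2562 Hz


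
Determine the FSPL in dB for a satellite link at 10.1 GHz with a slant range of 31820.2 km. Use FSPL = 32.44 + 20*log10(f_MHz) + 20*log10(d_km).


f = 10.1 GHz = 10100.0000 MHz
d = 31820.2 km
FSPL = 32.44 + 20*log10(10100.0000) + 20*log10(31820.2)
FSPL = 32.44 + 80.0864 + 90.0541
FSPL = 202.5805 dB

202.5805 dB


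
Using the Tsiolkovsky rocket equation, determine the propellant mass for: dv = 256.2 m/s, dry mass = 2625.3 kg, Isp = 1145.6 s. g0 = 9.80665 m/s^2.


ve = Isp * g0 = 1145.6 * 9.80665 = 11234.498240 m/s
mass ratio = exp(dv/ve) = exp(256.2/11234.498240) = 1.02306677
m_prop = m_dry * (mr - 1) = 2625.3 * (1.02306677 - 1)
m_prop = 60.5572 kg

60.5572 kg


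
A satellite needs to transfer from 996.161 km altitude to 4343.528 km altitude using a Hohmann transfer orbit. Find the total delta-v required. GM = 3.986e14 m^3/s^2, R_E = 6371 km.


r1 = 7367.1610 km = 7.367161e+06 m
r2 = 10714.5280 km = 1.0714528e+07 m
dv1 = sqrt(mu/r1)*(sqrt(2*r2/(r1+r2)) - 1) = 651.9593 m/s
dv2 = sqrt(mu/r2)*(1 - sqrt(2*r1/(r1+r2))) = 593.4377 m/s
total dv = |dv1| + |dv2| = 651.9593 + 593.4377 = 1245.3970 m/s = 1.2454 km/s

1.2454 km/s


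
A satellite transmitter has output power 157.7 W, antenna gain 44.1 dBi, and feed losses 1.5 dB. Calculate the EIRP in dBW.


Pt = 157.7 W = 21.9783 dBW
EIRP = Pt_dBW + Gt - losses = 21.9783 + 44.1 - 1.5 = 64.5783 dBW

64.5783 dBW


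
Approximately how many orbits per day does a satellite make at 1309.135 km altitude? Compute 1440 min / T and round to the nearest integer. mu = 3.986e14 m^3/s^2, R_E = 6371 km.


r = 7.680135e+06 m
T = 2*pi*sqrt(r^3/mu) = 6698.2986 s = 111.6383 min
revs/day = 1440 / 111.6383 = 12.8988
Rounded: 13 revolutions per day

13 revolutions per day


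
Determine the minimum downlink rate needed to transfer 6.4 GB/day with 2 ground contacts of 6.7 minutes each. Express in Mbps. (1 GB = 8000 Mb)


total contact time = 2 * 6.7 * 60 = 804.0000 s
data = 6.4 GB = 51200.0000 Mb
rate = 51200.0000 / 804.0000 = 63.6816 Mbps

63.6816 Mbps


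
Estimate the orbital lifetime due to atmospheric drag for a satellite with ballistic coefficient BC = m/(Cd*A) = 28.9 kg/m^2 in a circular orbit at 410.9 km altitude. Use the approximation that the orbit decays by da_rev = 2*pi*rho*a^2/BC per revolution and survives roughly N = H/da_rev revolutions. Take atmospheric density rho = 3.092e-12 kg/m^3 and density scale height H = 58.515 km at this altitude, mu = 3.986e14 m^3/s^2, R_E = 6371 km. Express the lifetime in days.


a = R_E + alt = 6781.9000 km = 6.7819e+06 m
da_rev = 2*pi*rho*a^2/BC = 2*pi*3.092e-12*(6.7819e+06)^2/28.9 = 30.918917 m per revolution
N = H/da_rev = 58515.0000 m / 30.918917 m = 1892.5307 revolutions
P = 2*pi*sqrt(a^3/mu) = 5558.2528 s
lifetime = N*P = 1892.5307 * 5558.2528 = 1.0519164e+07 s = 121.7496 days

121.7496 days


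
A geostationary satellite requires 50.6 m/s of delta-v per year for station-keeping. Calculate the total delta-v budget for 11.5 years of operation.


dV = rate * years = 50.6 * 11.5
dV = 581.9000 m/s

581.9000 m/s


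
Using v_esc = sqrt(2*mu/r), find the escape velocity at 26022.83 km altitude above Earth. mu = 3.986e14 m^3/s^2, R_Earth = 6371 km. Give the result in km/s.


r = 6371.0 + 26022.83 = 32393.8300 km = 3.239383e+07 m
v_esc = sqrt(2*mu/r) = sqrt(2*3.986e14 / 3.239383e+07)
v_esc = 4960.8089 m/s = 4.9608 km/s

4.9608 km/s


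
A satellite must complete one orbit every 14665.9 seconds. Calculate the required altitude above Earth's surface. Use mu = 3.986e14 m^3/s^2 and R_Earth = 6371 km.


T = 14665.9 s
r = (mu*T^2/(4*pi^2))^(1/3) = (3.986e14 * 14665.9^2 / (4*pi^2))^(1/3)
r = 1.2949858e+07 m = 12949.8578 km
alt = r - R_E = 12949.8578 - 6371 = 6578.8578 km

6578.8578 km


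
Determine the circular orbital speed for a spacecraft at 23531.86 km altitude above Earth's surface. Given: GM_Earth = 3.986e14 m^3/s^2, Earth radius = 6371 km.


r = R_E + alt = 6371.0 + 23531.86 = 29902.8600 km = 2.990286e+07 m
v = sqrt(mu/r) = sqrt(3.986e14 / 2.990286e+07) = 3651.0038 m/s = 3.6510 km/s

3.6510 km/s


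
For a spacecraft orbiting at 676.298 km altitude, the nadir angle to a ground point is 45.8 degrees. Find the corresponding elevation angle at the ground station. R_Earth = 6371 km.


r = R_E + alt = 7047.2980 km
Law of sines in the satellite / Earth-center / ground-point triangle:
  sin(nadir)/R_E = sin(90 + el)/r  =>  cos(el) = (r/R_E)*sin(nadir)
cos(el) = (7047.2980 / 6371.0000) * sin(45.8 deg) = 0.7930125
el = arccos(0.7930125) = 37.5321 deg
(Earth-central angle = 90 - nadir - el = 6.6679 deg)

37.5321 degrees


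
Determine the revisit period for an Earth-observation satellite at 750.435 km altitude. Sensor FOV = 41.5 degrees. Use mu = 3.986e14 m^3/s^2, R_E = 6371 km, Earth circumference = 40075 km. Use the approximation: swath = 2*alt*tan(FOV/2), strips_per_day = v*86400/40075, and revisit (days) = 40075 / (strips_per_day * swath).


swath = 2*750.435*tan(0.3621558) = 568.6288 km
v = sqrt(mu/r) = 7481.4347 m/s = 7.4814 km/s
strips/day = v*86400/40075 = 7.4814*86400/40075 = 16.1297
coverage/day = strips * swath = 16.1297 * 568.6288 = 9171.7865 km
revisit = 40075 / 9171.7865 = 4.3694 days

4.3694 days


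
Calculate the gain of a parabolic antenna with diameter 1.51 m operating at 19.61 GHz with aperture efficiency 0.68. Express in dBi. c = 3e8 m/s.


lambda = c/f = 3e8 / 1.961e+10 = 0.01529832 m
G = eta*(pi*D/lambda)^2 = 0.68*(pi*1.51/0.01529832)^2
G = 65384.5638 (linear)
G = 10*log10(65384.5638) = 48.1548 dBi

48.1548 dBi


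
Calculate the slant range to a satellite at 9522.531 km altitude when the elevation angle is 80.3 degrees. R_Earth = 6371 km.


h = 9522.531 km, el = 80.3 deg
d = -R_E*sin(el) + sqrt((R_E*sin(el))^2 + 2*R_E*h + h^2)
d = -6371.0000*sin(1.4015) + sqrt((6371.0000*0.9857035)^2 + 2*6371.0000*9522.531 + 9522.531^2)
d = 9577.3226 km

9577.3226 km


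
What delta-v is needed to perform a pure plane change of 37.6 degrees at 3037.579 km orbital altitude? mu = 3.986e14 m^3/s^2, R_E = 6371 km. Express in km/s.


r = 9408.5790 km = 9.408579e+06 m
V = sqrt(mu/r) = 6508.8855 m/s
di = 37.6 deg = 0.6562438 rad
dV = 2*V*sin(di/2) = 2*6508.8855*sin(0.3281219)
dV = 4195.1810 m/s = 4.1952 km/s

4.1952 km/s


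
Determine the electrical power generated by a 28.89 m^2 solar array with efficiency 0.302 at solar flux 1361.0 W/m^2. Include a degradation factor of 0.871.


P = area * eta * S * degradation
P = 28.89 * 0.302 * 1361.0 * 0.871
P = 10342.6247 W

10342.6247 W


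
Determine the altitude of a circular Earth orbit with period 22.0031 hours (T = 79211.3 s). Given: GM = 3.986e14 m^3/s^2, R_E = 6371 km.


T = 79211.3 s
r = (mu*T^2/(4*pi^2))^(1/3) = (3.986e14 * 79211.3^2 / (4*pi^2))^(1/3)
r = 3.9864282e+07 m = 39864.2820 km
alt = r - R_E = 39864.2820 - 6371 = 33493.2820 km

33493.2820 km


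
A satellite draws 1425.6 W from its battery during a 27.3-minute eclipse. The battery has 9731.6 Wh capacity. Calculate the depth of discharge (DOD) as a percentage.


E_used = P * t / 60 = 1425.6 * 27.3 / 60 = 648.6480 Wh
DOD = E_used / E_total * 100 = 648.6480 / 9731.6 * 100
DOD = 6.6654 %

6.6654 %


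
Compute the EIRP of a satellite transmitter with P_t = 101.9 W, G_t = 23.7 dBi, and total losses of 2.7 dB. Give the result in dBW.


Pt = 101.9 W = 20.0817 dBW
EIRP = Pt_dBW + Gt - losses = 20.0817 + 23.7 - 2.7 = 41.0817 dBW

41.0817 dBW


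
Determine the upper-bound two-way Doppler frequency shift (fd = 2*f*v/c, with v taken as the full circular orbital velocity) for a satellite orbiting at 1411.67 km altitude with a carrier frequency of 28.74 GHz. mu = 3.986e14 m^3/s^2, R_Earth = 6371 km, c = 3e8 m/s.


r = 7.78267e+06 m
v = sqrt(mu/r) = 7156.5604 m/s (worst-case radial velocity)
f = 28.74 GHz = 2.874e+10 Hz
fd = 2*f*v/c = 2*2.874e+10*7156.5604/3.0e+08
fd = 1.371197e+06 Hz

1.3712e+06 Hz


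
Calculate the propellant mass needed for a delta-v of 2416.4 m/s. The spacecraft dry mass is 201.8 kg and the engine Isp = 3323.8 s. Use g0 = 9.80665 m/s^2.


ve = Isp * g0 = 3323.8 * 9.80665 = 32595.343270 m/s
mass ratio = exp(dv/ve) = exp(2416.4/32595.343270) = 1.07695034
m_prop = m_dry * (mr - 1) = 201.8 * (1.07695034 - 1)
m_prop = 15.5286 kg

15.5286 kg


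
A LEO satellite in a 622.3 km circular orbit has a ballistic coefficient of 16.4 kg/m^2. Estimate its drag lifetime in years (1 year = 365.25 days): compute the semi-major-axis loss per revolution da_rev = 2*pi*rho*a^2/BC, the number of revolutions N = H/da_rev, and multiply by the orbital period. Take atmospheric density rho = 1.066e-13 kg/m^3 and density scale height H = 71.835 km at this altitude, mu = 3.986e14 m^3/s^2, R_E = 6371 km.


a = R_E + alt = 6993.3000 km = 6.9933e+06 m
da_rev = 2*pi*rho*a^2/BC = 2*pi*1.066e-13*(6.9933e+06)^2/16.4 = 1.997365 m per revolution
N = H/da_rev = 71835.0000 m / 1.997365 m = 35964.8748 revolutions
P = 2*pi*sqrt(a^3/mu) = 5820.1538 s
lifetime = N*P = 35964.8748 * 5820.1538 = 2.093211e+08 s = 2422.6979 days
years = 2422.6979 / 365.25 = 6.6330 years

6.6330 years


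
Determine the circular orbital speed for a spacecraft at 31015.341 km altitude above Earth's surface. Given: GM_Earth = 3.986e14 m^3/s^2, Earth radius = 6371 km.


r = R_E + alt = 6371.0 + 31015.341 = 37386.3410 km = 3.7386341e+07 m
v = sqrt(mu/r) = sqrt(3.986e14 / 3.7386341e+07) = 3265.2179 m/s = 3.2652 km/s

3.2652 km/s


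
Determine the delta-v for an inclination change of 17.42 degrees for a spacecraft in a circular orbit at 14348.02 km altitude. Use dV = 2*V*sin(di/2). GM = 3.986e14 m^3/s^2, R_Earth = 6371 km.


r = 20719.0200 km = 2.071902e+07 m
V = sqrt(mu/r) = 4386.1557 m/s
di = 17.42 deg = 0.3040364 rad
dV = 2*V*sin(di/2) = 2*4386.1557*sin(0.1520182)
dV = 1328.4204 m/s = 1.3284 km/s

1.3284 km/s


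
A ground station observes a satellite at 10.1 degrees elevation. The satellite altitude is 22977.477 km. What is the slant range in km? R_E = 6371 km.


h = 22977.477 km, el = 10.1 deg
d = -R_E*sin(el) + sqrt((R_E*sin(el))^2 + 2*R_E*h + h^2)
d = -6371.0000*sin(0.1762783) + sqrt((6371.0000*0.1753667)^2 + 2*6371.0000*22977.477 + 22977.477^2)
d = 27553.1368 km

27553.1368 km


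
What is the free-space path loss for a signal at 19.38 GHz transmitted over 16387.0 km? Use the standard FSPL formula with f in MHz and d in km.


f = 19.38 GHz = 19380.0000 MHz
d = 16387.0 km
FSPL = 32.44 + 20*log10(19380.0000) + 20*log10(16387.0)
FSPL = 32.44 + 85.7471 + 84.2900
FSPL = 202.4771 dB

202.4771 dB


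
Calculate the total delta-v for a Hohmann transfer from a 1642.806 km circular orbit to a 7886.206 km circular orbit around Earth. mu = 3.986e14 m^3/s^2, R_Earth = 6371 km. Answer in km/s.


r1 = 8013.8060 km = 8.013806e+06 m
r2 = 14257.2060 km = 1.4257206e+07 m
dv1 = sqrt(mu/r1)*(sqrt(2*r2/(r1+r2)) - 1) = 927.5579 m/s
dv2 = sqrt(mu/r2)*(1 - sqrt(2*r1/(r1+r2))) = 801.9611 m/s
total dv = |dv1| + |dv2| = 927.5579 + 801.9611 = 1729.5190 m/s = 1.7295 km/s

1.7295 km/s


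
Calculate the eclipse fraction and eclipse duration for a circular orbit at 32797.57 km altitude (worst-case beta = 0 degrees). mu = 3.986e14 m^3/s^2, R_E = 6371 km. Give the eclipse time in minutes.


r = 39168.5700 km
T = 1285.7796 min
Eclipse fraction = arcsin(R_E/r)/pi = arcsin(6371.0000/39168.5700)/pi
= arcsin(0.1626559)/pi = 0.05200605
Eclipse duration = 0.05200605 * 1285.7796 = 66.8683 min

66.8683 minutes


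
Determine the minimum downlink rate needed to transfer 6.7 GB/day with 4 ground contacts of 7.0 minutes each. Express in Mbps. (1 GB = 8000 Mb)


total contact time = 4 * 7.0 * 60 = 1680.0000 s
data = 6.7 GB = 53600.0000 Mb
rate = 53600.0000 / 1680.0000 = 31.9048 Mbps

31.9048 Mbps


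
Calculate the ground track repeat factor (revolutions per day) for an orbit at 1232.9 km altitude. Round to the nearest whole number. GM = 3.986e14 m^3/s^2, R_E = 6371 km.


r = 7.6039e+06 m
T = 2*pi*sqrt(r^3/mu) = 6598.8129 s = 109.9802 min
revs/day = 1440 / 109.9802 = 13.0933
Rounded: 13 revolutions per day

13 revolutions per day


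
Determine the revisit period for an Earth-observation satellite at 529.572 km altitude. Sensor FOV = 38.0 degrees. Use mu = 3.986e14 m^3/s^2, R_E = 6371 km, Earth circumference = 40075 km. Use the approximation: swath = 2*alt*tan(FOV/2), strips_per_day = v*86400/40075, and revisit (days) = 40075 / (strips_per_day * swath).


swath = 2*529.572*tan(0.3316126) = 364.6925 km
v = sqrt(mu/r) = 7600.2189 m/s = 7.6002 km/s
strips/day = v*86400/40075 = 7.6002*86400/40075 = 16.3857
coverage/day = strips * swath = 16.3857 * 364.6925 = 5975.7604 km
revisit = 40075 / 5975.7604 = 6.7063 days

6.7063 days


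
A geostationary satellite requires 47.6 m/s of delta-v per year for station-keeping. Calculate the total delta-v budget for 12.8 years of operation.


dV = rate * years = 47.6 * 12.8
dV = 609.2800 m/s

609.2800 m/s


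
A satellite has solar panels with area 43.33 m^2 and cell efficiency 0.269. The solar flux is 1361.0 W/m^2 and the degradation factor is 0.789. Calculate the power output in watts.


P = area * eta * S * degradation
P = 43.33 * 0.269 * 1361.0 * 0.789
P = 12516.3038 W

12516.3038 W


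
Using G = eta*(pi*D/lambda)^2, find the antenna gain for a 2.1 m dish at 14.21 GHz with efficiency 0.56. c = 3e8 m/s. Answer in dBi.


lambda = c/f = 3e8 / 1.421e+10 = 0.02111189 m
G = eta*(pi*D/lambda)^2 = 0.56*(pi*2.1/0.02111189)^2
G = 54685.4775 (linear)
G = 10*log10(54685.4775) = 47.3787 dBi

47.3787 dBi


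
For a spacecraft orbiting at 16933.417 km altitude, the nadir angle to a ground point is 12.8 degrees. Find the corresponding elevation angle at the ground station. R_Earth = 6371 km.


r = R_E + alt = 23304.4170 km
Law of sines in the satellite / Earth-center / ground-point triangle:
  sin(nadir)/R_E = sin(90 + el)/r  =>  cos(el) = (r/R_E)*sin(nadir)
cos(el) = (23304.4170 / 6371.0000) * sin(12.8 deg) = 0.8104
el = arccos(0.8104) = 35.8650 deg
(Earth-central angle = 90 - nadir - el = 41.3350 deg)

35.8650 degrees


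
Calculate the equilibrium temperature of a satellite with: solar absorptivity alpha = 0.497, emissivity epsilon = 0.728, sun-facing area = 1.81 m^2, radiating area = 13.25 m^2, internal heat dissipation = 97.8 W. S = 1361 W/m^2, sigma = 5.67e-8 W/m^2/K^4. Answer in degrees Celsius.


Numerator = alpha*S*A_sun + Q_int = 0.497*1361*1.81 + 97.8 = 1322.1148 W
Denominator = eps*sigma*A_rad = 0.728*5.67e-8*13.25 = 5.469282e-07 W/K^4
T^4 = 2.4173461e+09 K^4
T = 221.7352 K = -51.4148 C

-51.4148 degrees Celsius


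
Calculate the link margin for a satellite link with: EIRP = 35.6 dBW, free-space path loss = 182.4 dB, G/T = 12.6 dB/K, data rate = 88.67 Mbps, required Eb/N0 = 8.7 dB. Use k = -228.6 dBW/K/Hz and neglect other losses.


C/N0 = EIRP - FSPL + G/T - k = 35.6 - 182.4 + 12.6 - (-228.6)
C/N0 = 94.4000 dB-Hz
R_b = 88.67 Mbps = 8.867e+07 bps -> 10*log10(R_b) = 79.4778 dB-Hz
Eb/N0 = C/N0 - 10*log10(R_b) = 94.4000 - 79.4778 = 14.9222 dB
Margin = Eb/N0 - Eb/N0_req = 14.9222 - 8.7 = 6.2222 dB (link closes)

6.2222 dB


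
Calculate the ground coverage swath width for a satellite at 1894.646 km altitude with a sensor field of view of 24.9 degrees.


FOV = 24.9 deg = 0.434587 rad
swath = 2 * alt * tan(FOV/2) = 2 * 1894.646 * tan(0.2172935)
swath = 2 * 1894.646 * 0.2207793
swath = 836.5972 km

836.5972 km


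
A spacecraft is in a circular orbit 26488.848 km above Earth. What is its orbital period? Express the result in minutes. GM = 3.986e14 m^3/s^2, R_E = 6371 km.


r = 32859.8480 km = 3.2859848e+07 m
T = 2*pi*sqrt(r^3/mu) = 2*pi*sqrt(3.5481065e+22 / 3.986e14)
T = 59280.1845 s = 988.0031 min

988.0031 minutes


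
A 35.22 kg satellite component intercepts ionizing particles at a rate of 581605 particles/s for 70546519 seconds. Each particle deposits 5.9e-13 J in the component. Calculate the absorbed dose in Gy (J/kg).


Total energy deposited = rate * time * E_per
  = 581605 * 70546519 * 5.9e-13 = 24.2078 J
Dose = E_total / mass = 24.2078 / 35.22
Dose = 0.6873317 Gy

0.6873 Gy


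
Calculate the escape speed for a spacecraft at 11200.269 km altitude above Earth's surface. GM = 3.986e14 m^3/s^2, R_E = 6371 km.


r = 6371.0 + 11200.269 = 17571.2690 km = 1.7571269e+07 m
v_esc = sqrt(2*mu/r) = sqrt(2*3.986e14 / 1.7571269e+07)
v_esc = 6735.6898 m/s = 6.7357 km/s

6.7357 km/s


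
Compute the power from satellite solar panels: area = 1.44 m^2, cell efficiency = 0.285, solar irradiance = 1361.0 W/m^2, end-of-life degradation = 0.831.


P = area * eta * S * degradation
P = 1.44 * 0.285 * 1361.0 * 0.831
P = 464.1587 W

464.1587 W


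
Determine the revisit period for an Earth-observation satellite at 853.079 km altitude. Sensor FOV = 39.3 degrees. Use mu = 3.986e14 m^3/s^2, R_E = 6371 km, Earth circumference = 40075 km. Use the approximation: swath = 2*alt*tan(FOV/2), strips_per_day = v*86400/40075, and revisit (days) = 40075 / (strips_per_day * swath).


swath = 2*853.079*tan(0.3429572) = 609.2137 km
v = sqrt(mu/r) = 7428.0942 m/s = 7.4281 km/s
strips/day = v*86400/40075 = 7.4281*86400/40075 = 16.0147
coverage/day = strips * swath = 16.0147 * 609.2137 = 9756.3486 km
revisit = 40075 / 9756.3486 = 4.1076 days

4.1076 days


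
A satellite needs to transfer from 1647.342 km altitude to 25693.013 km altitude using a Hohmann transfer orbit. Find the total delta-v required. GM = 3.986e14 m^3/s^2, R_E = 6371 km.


r1 = 8018.3420 km = 8.018342e+06 m
r2 = 32064.0130 km = 3.2064013e+07 m
dv1 = sqrt(mu/r1)*(sqrt(2*r2/(r1+r2)) - 1) = 1867.5230 m/s
dv2 = sqrt(mu/r2)*(1 - sqrt(2*r1/(r1+r2))) = 1295.6341 m/s
total dv = |dv1| + |dv2| = 1867.5230 + 1295.6341 = 3163.1571 m/s = 3.1632 km/s

3.1632 km/s


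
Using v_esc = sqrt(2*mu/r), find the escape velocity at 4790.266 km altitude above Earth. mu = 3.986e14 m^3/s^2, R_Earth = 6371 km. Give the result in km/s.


r = 6371.0 + 4790.266 = 11161.2660 km = 1.1161266e+07 m
v_esc = sqrt(2*mu/r) = sqrt(2*3.986e14 / 1.1161266e+07)
v_esc = 8451.3661 m/s = 8.4514 km/s

8.4514 km/s


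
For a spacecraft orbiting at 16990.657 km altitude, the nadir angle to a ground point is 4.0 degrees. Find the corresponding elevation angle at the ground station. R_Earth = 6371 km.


r = R_E + alt = 23361.6570 km
Law of sines in the satellite / Earth-center / ground-point triangle:
  sin(nadir)/R_E = sin(90 + el)/r  =>  cos(el) = (r/R_E)*sin(nadir)
cos(el) = (23361.6570 / 6371.0000) * sin(4.0 deg) = 0.2557882
el = arccos(0.2557882) = 75.1797 deg
(Earth-central angle = 90 - nadir - el = 10.8203 deg)

75.1797 degrees


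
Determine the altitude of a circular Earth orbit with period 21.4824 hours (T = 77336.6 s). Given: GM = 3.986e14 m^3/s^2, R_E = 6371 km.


T = 77336.6 s
r = (mu*T^2/(4*pi^2))^(1/3) = (3.986e14 * 77336.6^2 / (4*pi^2))^(1/3)
r = 3.9232794e+07 m = 39232.7938 km
alt = r - R_E = 39232.7938 - 6371 = 32861.7938 km

32861.7938 km


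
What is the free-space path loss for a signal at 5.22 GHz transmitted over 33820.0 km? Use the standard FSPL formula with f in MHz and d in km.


f = 5.22 GHz = 5220.0000 MHz
d = 33820.0 km
FSPL = 32.44 + 20*log10(5220.0000) + 20*log10(33820.0)
FSPL = 32.44 + 74.3534 + 90.5835
FSPL = 197.3769 dB

197.3769 dB


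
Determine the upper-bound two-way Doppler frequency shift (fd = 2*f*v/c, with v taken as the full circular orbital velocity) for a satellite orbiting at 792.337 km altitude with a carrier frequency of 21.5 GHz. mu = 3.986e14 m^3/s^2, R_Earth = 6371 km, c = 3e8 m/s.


r = 7.163337e+06 m
v = sqrt(mu/r) = 7459.5213 m/s (worst-case radial velocity)
f = 21.5 GHz = 2.15e+10 Hz
fd = 2*f*v/c = 2*2.15e+10*7459.5213/3.0e+08
fd = 1.069198e+06 Hz

1.0692e+06 Hz


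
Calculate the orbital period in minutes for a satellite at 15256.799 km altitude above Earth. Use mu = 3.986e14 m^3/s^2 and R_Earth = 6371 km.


r = 21627.7990 km = 2.1627799e+07 m
T = 2*pi*sqrt(r^3/mu) = 2*pi*sqrt(1.0116656e+22 / 3.986e14)
T = 31654.0809 s = 527.5680 min

527.5680 minutes


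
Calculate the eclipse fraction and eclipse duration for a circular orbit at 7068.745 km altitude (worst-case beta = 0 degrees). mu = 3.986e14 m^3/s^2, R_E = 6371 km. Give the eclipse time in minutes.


r = 13439.7450 km
T = 258.4321 min
Eclipse fraction = arcsin(R_E/r)/pi = arcsin(6371.0000/13439.7450)/pi
= arcsin(0.4740417)/pi = 0.1572054
Eclipse duration = 0.1572054 * 258.4321 = 40.6269 min

40.6269 minutes


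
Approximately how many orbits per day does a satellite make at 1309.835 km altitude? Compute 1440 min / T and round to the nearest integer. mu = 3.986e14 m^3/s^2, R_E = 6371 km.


r = 7.680835e+06 m
T = 2*pi*sqrt(r^3/mu) = 6699.2144 s = 111.6536 min
revs/day = 1440 / 111.6536 = 12.8970
Rounded: 13 revolutions per day

13 revolutions per day


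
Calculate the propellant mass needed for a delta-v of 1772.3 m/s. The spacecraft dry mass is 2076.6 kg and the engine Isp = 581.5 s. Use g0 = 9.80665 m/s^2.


ve = Isp * g0 = 581.5 * 9.80665 = 5702.566975 m/s
mass ratio = exp(dv/ve) = exp(1772.3/5702.566975) = 1.36450246
m_prop = m_dry * (mr - 1) = 2076.6 * (1.36450246 - 1)
m_prop = 756.9258 kg

756.9258 kg


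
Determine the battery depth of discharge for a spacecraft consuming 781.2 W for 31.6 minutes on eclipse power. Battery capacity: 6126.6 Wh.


E_used = P * t / 60 = 781.2 * 31.6 / 60 = 411.4320 Wh
DOD = E_used / E_total * 100 = 411.4320 / 6126.6 * 100
DOD = 6.7155 %

6.7155 %


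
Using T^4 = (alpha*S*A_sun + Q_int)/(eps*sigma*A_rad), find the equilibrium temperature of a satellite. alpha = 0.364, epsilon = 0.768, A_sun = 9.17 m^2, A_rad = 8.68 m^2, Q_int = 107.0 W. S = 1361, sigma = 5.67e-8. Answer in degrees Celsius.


Numerator = alpha*S*A_sun + Q_int = 0.364*1361*9.17 + 107.0 = 4649.8547 W
Denominator = eps*sigma*A_rad = 0.768*5.67e-8*8.68 = 3.7797581e-07 W/K^4
T^4 = 1.230199e+10 K^4
T = 333.0380 K = 59.8880 C

59.8880 degrees Celsius


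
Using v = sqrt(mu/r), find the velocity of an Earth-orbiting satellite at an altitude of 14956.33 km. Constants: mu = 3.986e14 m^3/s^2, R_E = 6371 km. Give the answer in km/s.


r = R_E + alt = 6371.0 + 14956.33 = 21327.3300 km = 2.132733e+07 m
v = sqrt(mu/r) = sqrt(3.986e14 / 2.132733e+07) = 4323.1510 m/s = 4.3232 km/s

4.3232 km/s


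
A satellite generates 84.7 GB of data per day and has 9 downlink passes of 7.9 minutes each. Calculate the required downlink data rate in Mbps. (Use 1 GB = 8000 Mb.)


total contact time = 9 * 7.9 * 60 = 4266.0000 s
data = 84.7 GB = 677600.0000 Mb
rate = 677600.0000 / 4266.0000 = 158.8373 Mbps

158.8373 Mbps
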